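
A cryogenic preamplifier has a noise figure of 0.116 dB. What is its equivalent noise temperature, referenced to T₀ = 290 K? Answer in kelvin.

F = 10^(0.116/10) = 1.02707
T_e = (F − 1)·T₀ = (1.02707 − 1) × 290 = 7.85 K

7.85 K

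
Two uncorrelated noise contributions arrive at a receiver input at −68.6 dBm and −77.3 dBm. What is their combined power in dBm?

Convert to linear, add, convert back:
P₁ = 1.38×10⁻¹⁰ W, P₂ = 1.86×10⁻¹¹ W
P_tot = 1.57×10⁻¹⁰ W → 10 log₁₀(P_tot / 10⁻³) = −68.1 dBm

−68.1 dBm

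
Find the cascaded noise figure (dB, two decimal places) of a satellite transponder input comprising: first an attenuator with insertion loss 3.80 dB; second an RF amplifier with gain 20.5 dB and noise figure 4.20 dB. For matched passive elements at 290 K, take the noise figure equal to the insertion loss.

Convert to linear (a loss of L dB is a gain of −L dB): F_i = 10^(NF_i/10), G_i = 10^(G_i,dB/10)
  Stage 1: F_1 = 10^(3.80/10) = 2.399, G_1 = 10^(−3.80/10) = 0.4169
  Stage 2: F_2 = 10^(4.20/10) = 2.630, G_2 = 10^(20.5/10) = 112.2
Friis cascade:
  F = 2.399 + (2.630 − 1)/0.4169 = 6.310
NF = 10 log₁₀(6.310) = 8.00 dB

8.00 dB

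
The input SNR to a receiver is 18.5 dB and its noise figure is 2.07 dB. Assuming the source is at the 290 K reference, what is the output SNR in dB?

16.43 dB

By definition F = SNR_in/SNR_out, so in dB: SNR_out = SNR_in − NF
SNR_out = 18.5 − 2.07 = 16.43 dB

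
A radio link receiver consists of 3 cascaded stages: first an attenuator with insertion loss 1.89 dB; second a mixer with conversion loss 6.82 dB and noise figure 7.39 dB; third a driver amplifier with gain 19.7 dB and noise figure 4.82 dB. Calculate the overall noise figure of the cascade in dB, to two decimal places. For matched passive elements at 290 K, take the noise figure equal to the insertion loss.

13.73 dB

Convert to linear (a loss of L dB is a gain of −L dB): F_i = 10^(NF_i/10), G_i = 10^(G_i,dB/10)
  Stage 1: F_1 = 10^(1.89/10) = 1.545, G_1 = 10^(−1.89/10) = 0.6471
  Stage 2: F_2 = 10^(7.39/10) = 5.483, G_2 = 10^(−6.82/10) = 0.2080
  Stage 3: F_3 = 10^(4.82/10) = 3.034, G_3 = 10^(19.7/10) = 93.33
Friis cascade:
  F = 1.545 + (5.483 − 1)/0.6471 + (3.034 − 1)/0.1346 = 23.58
NF = 10 log₁₀(23.58) = 13.73 dB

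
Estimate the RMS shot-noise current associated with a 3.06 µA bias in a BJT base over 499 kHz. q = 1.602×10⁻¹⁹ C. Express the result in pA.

I_n = √(2qI·B)
2qI·B = 2 × 1.602×10⁻¹⁹ × 3.06×10⁻⁶ × 4.99×10⁵ = 4.89×10⁻¹⁹ A²
I_n = √(4.89×10⁻¹⁹) = 6.99×10⁻¹⁰ A = 699 pA

699 pA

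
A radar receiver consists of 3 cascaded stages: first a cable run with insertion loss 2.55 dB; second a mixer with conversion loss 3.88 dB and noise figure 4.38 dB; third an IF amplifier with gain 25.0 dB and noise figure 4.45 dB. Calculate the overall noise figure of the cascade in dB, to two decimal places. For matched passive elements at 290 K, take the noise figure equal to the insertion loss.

Convert to linear (a loss of L dB is a gain of −L dB): F_i = 10^(NF_i/10), G_i = 10^(G_i,dB/10)
  Stage 1: F_1 = 10^(2.55/10) = 1.799, G_1 = 10^(−2.55/10) = 0.5559
  Stage 2: F_2 = 10^(4.38/10) = 2.742, G_2 = 10^(−3.88/10) = 0.4093
  Stage 3: F_3 = 10^(4.45/10) = 2.786, G_3 = 10^(25.0/10) = 316.2
Friis cascade:
  F = 1.799 + (2.742 − 1)/0.5559 + (2.786 − 1)/0.2275 = 12.78
NF = 10 log₁₀(12.78) = 11.07 dB

11.07 dB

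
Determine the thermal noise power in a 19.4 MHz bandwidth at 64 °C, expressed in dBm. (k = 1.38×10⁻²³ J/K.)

−100.4 dBm

T = 64 °C + 273.15 = 337.15 K
P_n = kTB = 1.38×10⁻²³ × 337.15 × 1.94×10⁷ = 9.03×10⁻¹⁴ W
In dBm: 10 log₁₀(9.03×10⁻¹⁴ / 10⁻³) = −100.4 dBm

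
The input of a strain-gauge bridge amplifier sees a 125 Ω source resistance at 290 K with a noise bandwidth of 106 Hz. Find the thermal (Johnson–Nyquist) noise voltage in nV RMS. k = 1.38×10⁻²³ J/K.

14.6 nV

V_n = √(4kTRB)
4kTRB = 4 × 1.38×10⁻²³ × 290 × 1.25×10² × 1.06×10² = 2.12×10⁻¹⁶ V²
V_n = √(2.12×10⁻¹⁶) = 1.46×10⁻⁸ V = 14.6 nV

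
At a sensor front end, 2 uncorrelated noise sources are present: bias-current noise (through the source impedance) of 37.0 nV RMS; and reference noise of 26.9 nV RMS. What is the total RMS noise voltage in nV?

Uncorrelated sources add in power (mean-square): V_tot = √(ΣV_i²)
V_tot = √[(3.70×10⁻⁸)² + (2.69×10⁻⁸)²] = 4.57×10⁻⁸ V = 45.7 nV

45.7 nV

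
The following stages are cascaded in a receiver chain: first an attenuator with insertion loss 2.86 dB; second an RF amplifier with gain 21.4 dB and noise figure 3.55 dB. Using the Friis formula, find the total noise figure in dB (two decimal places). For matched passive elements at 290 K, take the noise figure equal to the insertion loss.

6.41 dB

Convert to linear (a loss of L dB is a gain of −L dB): F_i = 10^(NF_i/10), G_i = 10^(G_i,dB/10)
  Stage 1: F_1 = 10^(2.86/10) = 1.932, G_1 = 10^(−2.86/10) = 0.5176
  Stage 2: F_2 = 10^(3.55/10) = 2.265, G_2 = 10^(21.4/10) = 138.0
Friis cascade:
  F = 1.932 + (2.265 − 1)/0.5176 = 4.375
NF = 10 log₁₀(4.375) = 6.41 dB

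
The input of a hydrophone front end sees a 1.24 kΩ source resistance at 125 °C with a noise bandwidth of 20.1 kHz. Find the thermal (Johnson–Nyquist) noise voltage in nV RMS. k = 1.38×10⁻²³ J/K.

740 nV

T = 125 °C + 273.15 = 398.15 K
V_n = √(4kTRB)
4kTRB = 4 × 1.38×10⁻²³ × 398.15 × 1.24×10³ × 2.01×10⁴ = 5.48×10⁻¹³ V²
V_n = √(5.48×10⁻¹³) = 7.40×10⁻⁷ V = 740 nV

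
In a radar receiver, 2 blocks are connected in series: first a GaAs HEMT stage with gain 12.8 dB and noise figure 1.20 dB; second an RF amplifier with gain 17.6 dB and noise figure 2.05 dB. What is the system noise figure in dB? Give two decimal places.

1.30 dB

Convert to linear (a loss of L dB is a gain of −L dB): F_i = 10^(NF_i/10), G_i = 10^(G_i,dB/10)
  Stage 1: F_1 = 10^(1.20/10) = 1.318, G_1 = 10^(12.8/10) = 19.05
  Stage 2: F_2 = 10^(2.05/10) = 1.603, G_2 = 10^(17.6/10) = 57.54
Friis cascade:
  F = 1.318 + (1.603 − 1)/19.05 = 1.350
NF = 10 log₁₀(1.350) = 1.30 dB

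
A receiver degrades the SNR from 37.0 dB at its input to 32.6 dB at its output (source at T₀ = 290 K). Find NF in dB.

NF (dB) = SNR_in(dB) − SNR_out(dB) when the source is at T₀
NF = 37.0 − 32.6 = 4.4 dB

4.4 dB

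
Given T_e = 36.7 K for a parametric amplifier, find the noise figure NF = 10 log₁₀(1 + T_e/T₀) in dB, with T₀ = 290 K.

0.518 dB

F = 1 + T_e/T₀ = 1 + 36.7/290 = 1.12655
NF = 10 log₁₀(1.12655) = 0.518 dB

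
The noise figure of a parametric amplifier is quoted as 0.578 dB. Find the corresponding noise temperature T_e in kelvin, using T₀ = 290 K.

41.3 K

F = 10^(0.578/10) = 1.14235
T_e = (F − 1)·T₀ = (1.14235 − 1) × 290 = 41.3 K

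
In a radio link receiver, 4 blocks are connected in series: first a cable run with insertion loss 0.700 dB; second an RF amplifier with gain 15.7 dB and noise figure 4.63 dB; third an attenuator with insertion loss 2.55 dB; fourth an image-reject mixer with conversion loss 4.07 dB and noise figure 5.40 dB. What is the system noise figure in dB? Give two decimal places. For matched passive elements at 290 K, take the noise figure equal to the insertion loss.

Convert to linear (a loss of L dB is a gain of −L dB): F_i = 10^(NF_i/10), G_i = 10^(G_i,dB/10)
  Stage 1: F_1 = 10^(0.700/10) = 1.175, G_1 = 10^(−0.700/10) = 0.8511
  Stage 2: F_2 = 10^(4.63/10) = 2.904, G_2 = 10^(15.7/10) = 37.15
  Stage 3: F_3 = 10^(2.55/10) = 1.799, G_3 = 10^(−2.55/10) = 0.5559
  Stage 4: F_4 = 10^(5.40/10) = 3.467, G_4 = 10^(−4.07/10) = 0.3917
Friis cascade:
  F = 1.175 + (2.904 − 1)/0.8511 + (1.799 − 1)/31.62 + (3.467 − 1)/17.58 = 3.578
NF = 10 log₁₀(3.578) = 5.54 dB

5.54 dB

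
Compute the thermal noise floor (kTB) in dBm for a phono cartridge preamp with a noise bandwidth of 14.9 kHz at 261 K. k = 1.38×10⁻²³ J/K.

−132.7 dBm

P_n = kTB = 1.38×10⁻²³ × 261 × 1.49×10⁴ = 5.37×10⁻¹⁷ W
In dBm: 10 log₁₀(5.37×10⁻¹⁷ / 10⁻³) = −132.7 dBm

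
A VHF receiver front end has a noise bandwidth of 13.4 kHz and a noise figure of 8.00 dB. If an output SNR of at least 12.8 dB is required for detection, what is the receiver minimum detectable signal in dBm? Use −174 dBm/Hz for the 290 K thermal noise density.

Sensitivity = −174 + 10 log₁₀(B) + NF + SNR_min
= −174 + 41.27 + 8.00 + 12.8
= −111.93 dBm → −111.9 dBm

−111.9 dBm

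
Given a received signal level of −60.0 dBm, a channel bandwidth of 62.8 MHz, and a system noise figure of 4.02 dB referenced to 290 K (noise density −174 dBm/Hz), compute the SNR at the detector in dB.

Noise floor: N = −174 + 10 log₁₀(B) + NF
10 log₁₀(6.28×10⁷) = 77.98 dB
N = −174 + 77.98 + 4.02 = −92.00 dBm
SNR = P_sig − N = −60.0 − (−92.00) = 32.00 dB → 32.0 dB

32.0 dB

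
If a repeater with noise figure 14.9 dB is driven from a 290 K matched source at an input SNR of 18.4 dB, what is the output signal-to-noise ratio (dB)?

3.5 dB

By definition F = SNR_in/SNR_out, so in dB: SNR_out = SNR_in − NF
SNR_out = 18.4 − 14.9 = 3.5 dB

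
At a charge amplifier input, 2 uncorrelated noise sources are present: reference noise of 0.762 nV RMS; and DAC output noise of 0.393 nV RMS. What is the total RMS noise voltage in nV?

0.857 nV

Uncorrelated sources add in power (mean-square): V_tot = √(ΣV_i²)
V_tot = √[(7.62×10⁻¹⁰)² + (3.93×10⁻¹⁰)²] = 8.57×10⁻¹⁰ V = 0.857 nV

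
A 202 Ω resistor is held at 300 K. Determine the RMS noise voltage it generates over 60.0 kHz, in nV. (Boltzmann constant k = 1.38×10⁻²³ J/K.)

V_n = √(4kTRB)
4kTRB = 4 × 1.38×10⁻²³ × 300 × 2.02×10² × 6.00×10⁴ = 2.01×10⁻¹³ V²
V_n = √(2.01×10⁻¹³) = 4.48×10⁻⁷ V = 448 nV

448 nV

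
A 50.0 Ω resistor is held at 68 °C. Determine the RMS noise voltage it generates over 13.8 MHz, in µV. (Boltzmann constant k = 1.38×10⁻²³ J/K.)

T = 68 °C + 273.15 = 341.15 K
V_n = √(4kTRB)
4kTRB = 4 × 1.38×10⁻²³ × 341.15 × 5.00×10¹ × 1.38×10⁷ = 1.30×10⁻¹¹ V²
V_n = √(1.30×10⁻¹¹) = 3.60×10⁻⁶ V = 3.60 µV

3.60 µV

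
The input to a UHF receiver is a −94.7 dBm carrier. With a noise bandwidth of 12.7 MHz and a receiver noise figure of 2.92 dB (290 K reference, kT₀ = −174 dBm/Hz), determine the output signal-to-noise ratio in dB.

Noise floor: N = −174 + 10 log₁₀(B) + NF
10 log₁₀(1.27×10⁷) = 71.04 dB
N = −174 + 71.04 + 2.92 = −100.04 dBm
SNR = P_sig − N = −94.7 − (−100.04) = 5.34 dB → 5.3 dB

5.3 dB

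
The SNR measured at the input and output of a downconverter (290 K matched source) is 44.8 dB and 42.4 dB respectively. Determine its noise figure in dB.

NF (dB) = SNR_in(dB) − SNR_out(dB) when the source is at T₀
NF = 44.8 − 42.4 = 2.4 dB

2.4 dB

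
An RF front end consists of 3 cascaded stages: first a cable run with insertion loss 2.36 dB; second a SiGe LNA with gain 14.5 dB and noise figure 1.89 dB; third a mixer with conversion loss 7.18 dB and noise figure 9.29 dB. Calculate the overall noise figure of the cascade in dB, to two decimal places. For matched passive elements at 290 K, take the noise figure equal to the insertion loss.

4.94 dB

Convert to linear (a loss of L dB is a gain of −L dB): F_i = 10^(NF_i/10), G_i = 10^(G_i,dB/10)
  Stage 1: F_1 = 10^(2.36/10) = 1.722, G_1 = 10^(−2.36/10) = 0.5808
  Stage 2: F_2 = 10^(1.89/10) = 1.545, G_2 = 10^(14.5/10) = 28.18
  Stage 3: F_3 = 10^(9.29/10) = 8.492, G_3 = 10^(−7.18/10) = 0.1914
Friis cascade:
  F = 1.722 + (1.545 − 1)/0.5808 + (8.492 − 1)/16.37 = 3.118
NF = 10 log₁₀(3.118) = 4.94 dB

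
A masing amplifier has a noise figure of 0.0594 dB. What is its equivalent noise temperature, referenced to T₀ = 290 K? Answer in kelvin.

3.99 K

F = 10^(0.0594/10) = 1.01377
T_e = (F − 1)·T₀ = (1.01377 − 1) × 290 = 3.99 K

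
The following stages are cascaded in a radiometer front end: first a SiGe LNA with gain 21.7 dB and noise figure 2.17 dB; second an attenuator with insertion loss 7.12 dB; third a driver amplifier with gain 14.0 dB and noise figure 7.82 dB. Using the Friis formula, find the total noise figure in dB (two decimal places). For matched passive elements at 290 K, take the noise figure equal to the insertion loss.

Convert to linear (a loss of L dB is a gain of −L dB): F_i = 10^(NF_i/10), G_i = 10^(G_i,dB/10)
  Stage 1: F_1 = 10^(2.17/10) = 1.648, G_1 = 10^(21.7/10) = 147.9
  Stage 2: F_2 = 10^(7.12/10) = 5.152, G_2 = 10^(−7.12/10) = 0.1941
  Stage 3: F_3 = 10^(7.82/10) = 6.053, G_3 = 10^(14.0/10) = 25.12
Friis cascade:
  F = 1.648 + (5.152 − 1)/147.9 + (6.053 − 1)/28.71 = 1.852
NF = 10 log₁₀(1.852) = 2.68 dB

2.68 dB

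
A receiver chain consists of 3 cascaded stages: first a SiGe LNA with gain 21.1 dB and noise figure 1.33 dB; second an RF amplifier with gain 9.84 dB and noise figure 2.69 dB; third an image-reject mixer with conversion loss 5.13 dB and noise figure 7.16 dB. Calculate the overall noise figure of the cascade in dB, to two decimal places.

Convert to linear (a loss of L dB is a gain of −L dB): F_i = 10^(NF_i/10), G_i = 10^(G_i,dB/10)
  Stage 1: F_1 = 10^(1.33/10) = 1.358, G_1 = 10^(21.1/10) = 128.8
  Stage 2: F_2 = 10^(2.69/10) = 1.858, G_2 = 10^(9.84/10) = 9.638
  Stage 3: F_3 = 10^(7.16/10) = 5.200, G_3 = 10^(−5.13/10) = 0.3069
Friis cascade:
  F = 1.358 + (1.858 − 1)/128.8 + (5.200 − 1)/1242 = 1.368
NF = 10 log₁₀(1.368) = 1.36 dB

1.36 dB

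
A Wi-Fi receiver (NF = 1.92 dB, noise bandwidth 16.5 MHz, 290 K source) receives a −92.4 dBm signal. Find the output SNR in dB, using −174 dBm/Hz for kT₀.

Noise floor: N = −174 + 10 log₁₀(B) + NF
10 log₁₀(1.65×10⁷) = 72.17 dB
N = −174 + 72.17 + 1.92 = −99.91 dBm
SNR = P_sig − N = −92.4 − (−99.91) = 7.51 dB → 7.5 dB

7.5 dB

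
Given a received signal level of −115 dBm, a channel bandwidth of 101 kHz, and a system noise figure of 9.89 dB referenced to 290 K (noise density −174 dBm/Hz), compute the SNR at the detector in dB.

Noise floor: N = −174 + 10 log₁₀(B) + NF
10 log₁₀(1.01×10⁵) = 50.04 dB
N = −174 + 50.04 + 9.89 = −114.07 dBm
SNR = P_sig − N = −115 − (−114.07) = −0.93 dB → −0.9 dB

−0.9 dB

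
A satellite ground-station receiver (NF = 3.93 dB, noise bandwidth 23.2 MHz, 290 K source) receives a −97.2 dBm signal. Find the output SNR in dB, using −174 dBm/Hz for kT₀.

−0.8 dB

Noise floor: N = −174 + 10 log₁₀(B) + NF
10 log₁₀(2.32×10⁷) = 73.65 dB
N = −174 + 73.65 + 3.93 = −96.42 dBm
SNR = P_sig − N = −97.2 − (−96.42) = −0.78 dB → −0.8 dB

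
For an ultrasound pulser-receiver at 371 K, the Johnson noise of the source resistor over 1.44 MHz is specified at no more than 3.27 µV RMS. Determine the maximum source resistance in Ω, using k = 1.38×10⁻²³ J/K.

Johnson–Nyquist: V_n = √(4kTRB) ⇒ R = V_n² / (4kTB)
4kTB = 4 × 1.38×10⁻²³ × 371 × 1.44×10⁶ = 2.95×10⁻¹⁴
R = (3.27×10⁻⁶)² / 2.95×10⁻¹⁴ = 3.63×10² Ω = 363 Ω

363 Ω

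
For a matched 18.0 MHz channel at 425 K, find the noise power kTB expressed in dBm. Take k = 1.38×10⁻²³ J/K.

−99.8 dBm

P_n = kTB = 1.38×10⁻²³ × 425 × 1.80×10⁷ = 1.06×10⁻¹³ W
In dBm: 10 log₁₀(1.06×10⁻¹³ / 10⁻³) = −99.8 dBm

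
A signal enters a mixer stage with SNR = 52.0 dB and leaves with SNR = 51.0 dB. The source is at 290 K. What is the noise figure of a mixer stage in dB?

1.0 dB

NF (dB) = SNR_in(dB) − SNR_out(dB) when the source is at T₀
NF = 52.0 − 51.0 = 1.0 dB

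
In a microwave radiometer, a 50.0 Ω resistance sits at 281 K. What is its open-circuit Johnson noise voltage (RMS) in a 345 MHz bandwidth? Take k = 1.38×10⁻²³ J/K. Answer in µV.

16.4 µV

V_n = √(4kTRB)
4kTRB = 4 × 1.38×10⁻²³ × 281 × 5.00×10¹ × 3.45×10⁸ = 2.68×10⁻¹⁰ V²
V_n = √(2.68×10⁻¹⁰) = 1.64×10⁻⁵ V = 16.4 µV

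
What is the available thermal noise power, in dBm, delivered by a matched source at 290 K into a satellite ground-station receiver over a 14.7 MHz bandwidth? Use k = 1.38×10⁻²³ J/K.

−102.3 dBm

P_n = kTB = 1.38×10⁻²³ × 290 × 1.47×10⁷ = 5.88×10⁻¹⁴ W
In dBm: 10 log₁₀(5.88×10⁻¹⁴ / 10⁻³) = −102.3 dBm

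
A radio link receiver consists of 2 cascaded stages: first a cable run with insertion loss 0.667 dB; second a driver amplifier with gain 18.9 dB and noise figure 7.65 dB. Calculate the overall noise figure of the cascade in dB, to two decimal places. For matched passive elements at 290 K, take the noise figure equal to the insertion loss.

Convert to linear (a loss of L dB is a gain of −L dB): F_i = 10^(NF_i/10), G_i = 10^(G_i,dB/10)
  Stage 1: F_1 = 10^(0.667/10) = 1.166, G_1 = 10^(−0.667/10) = 0.8576
  Stage 2: F_2 = 10^(7.65/10) = 5.821, G_2 = 10^(18.9/10) = 77.62
Friis cascade:
  F = 1.166 + (5.821 − 1)/0.8576 = 6.787
NF = 10 log₁₀(6.787) = 8.32 dB

8.32 dB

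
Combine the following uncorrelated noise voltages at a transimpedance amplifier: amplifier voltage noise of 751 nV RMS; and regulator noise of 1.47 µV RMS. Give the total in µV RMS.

Uncorrelated sources add in power (mean-square): V_tot = √(ΣV_i²)
V_tot = √[(7.51×10⁻⁷)² + (1.47×10⁻⁶)²] = 1.65×10⁻⁶ V = 1.65 µV

1.65 µV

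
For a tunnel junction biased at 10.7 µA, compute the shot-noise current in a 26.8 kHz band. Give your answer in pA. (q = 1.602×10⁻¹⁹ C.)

I_n = √(2qI·B)
2qI·B = 2 × 1.602×10⁻¹⁹ × 1.07×10⁻⁵ × 2.68×10⁴ = 9.19×10⁻²⁰ A²
I_n = √(9.19×10⁻²⁰) = 3.03×10⁻¹⁰ A = 303 pA

303 pA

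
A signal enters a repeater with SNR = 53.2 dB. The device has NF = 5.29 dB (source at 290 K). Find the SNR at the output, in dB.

By definition F = SNR_in/SNR_out, so in dB: SNR_out = SNR_in − NF
SNR_out = 53.2 − 5.29 = 47.91 dB

47.91 dB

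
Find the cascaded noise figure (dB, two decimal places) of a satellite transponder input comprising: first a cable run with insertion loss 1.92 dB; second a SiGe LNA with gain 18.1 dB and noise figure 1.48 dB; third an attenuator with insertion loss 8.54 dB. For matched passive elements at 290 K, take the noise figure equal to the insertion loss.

Convert to linear (a loss of L dB is a gain of −L dB): F_i = 10^(NF_i/10), G_i = 10^(G_i,dB/10)
  Stage 1: F_1 = 10^(1.92/10) = 1.556, G_1 = 10^(−1.92/10) = 0.6427
  Stage 2: F_2 = 10^(1.48/10) = 1.406, G_2 = 10^(18.1/10) = 64.57
  Stage 3: F_3 = 10^(8.54/10) = 7.145, G_3 = 10^(−8.54/10) = 0.1400
Friis cascade:
  F = 1.556 + (1.406 − 1)/0.6427 + (7.145 − 1)/41.50 = 2.336
NF = 10 log₁₀(2.336) = 3.68 dB

3.68 dB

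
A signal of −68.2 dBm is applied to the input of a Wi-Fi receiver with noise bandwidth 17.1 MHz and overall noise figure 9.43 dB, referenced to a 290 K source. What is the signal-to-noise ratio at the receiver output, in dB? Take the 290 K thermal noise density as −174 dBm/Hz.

Noise floor: N = −174 + 10 log₁₀(B) + NF
10 log₁₀(1.71×10⁷) = 72.33 dB
N = −174 + 72.33 + 9.43 = −92.24 dBm
SNR = P_sig − N = −68.2 − (−92.24) = 24.04 dB → 24.0 dB

24.0 dB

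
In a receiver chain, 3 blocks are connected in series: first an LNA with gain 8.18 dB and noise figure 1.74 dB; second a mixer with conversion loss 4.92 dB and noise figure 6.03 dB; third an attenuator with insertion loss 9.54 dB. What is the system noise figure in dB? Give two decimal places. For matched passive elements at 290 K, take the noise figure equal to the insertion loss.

Convert to linear (a loss of L dB is a gain of −L dB): F_i = 10^(NF_i/10), G_i = 10^(G_i,dB/10)
  Stage 1: F_1 = 10^(1.74/10) = 1.493, G_1 = 10^(8.18/10) = 6.577
  Stage 2: F_2 = 10^(6.03/10) = 4.009, G_2 = 10^(−4.92/10) = 0.3221
  Stage 3: F_3 = 10^(9.54/10) = 8.995, G_3 = 10^(−9.54/10) = 0.1112
Friis cascade:
  F = 1.493 + (4.009 − 1)/6.577 + (8.995 − 1)/2.118 = 5.724
NF = 10 log₁₀(5.724) = 7.58 dB

7.58 dB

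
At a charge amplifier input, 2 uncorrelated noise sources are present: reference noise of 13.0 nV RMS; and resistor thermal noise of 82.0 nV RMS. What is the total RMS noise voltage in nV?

83.0 nV

Uncorrelated sources add in power (mean-square): V_tot = √(ΣV_i²)
V_tot = √[(1.30×10⁻⁸)² + (8.20×10⁻⁸)²] = 8.30×10⁻⁸ V = 83.0 nV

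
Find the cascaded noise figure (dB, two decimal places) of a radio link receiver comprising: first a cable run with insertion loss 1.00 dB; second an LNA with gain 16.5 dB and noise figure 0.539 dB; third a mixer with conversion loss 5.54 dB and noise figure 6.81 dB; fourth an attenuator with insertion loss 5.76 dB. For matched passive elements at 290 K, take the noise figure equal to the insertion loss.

2.58 dB

Convert to linear (a loss of L dB is a gain of −L dB): F_i = 10^(NF_i/10), G_i = 10^(G_i,dB/10)
  Stage 1: F_1 = 10^(1.00/10) = 1.259, G_1 = 10^(−1.00/10) = 0.7943
  Stage 2: F_2 = 10^(0.539/10) = 1.132, G_2 = 10^(16.5/10) = 44.67
  Stage 3: F_3 = 10^(6.81/10) = 4.797, G_3 = 10^(−5.54/10) = 0.2793
  Stage 4: F_4 = 10^(5.76/10) = 3.767, G_4 = 10^(−5.76/10) = 0.2655
Friis cascade:
  F = 1.259 + (1.132 − 1)/0.7943 + (4.797 − 1)/35.48 + (3.767 − 1)/9.908 = 1.812
NF = 10 log₁₀(1.812) = 2.58 dB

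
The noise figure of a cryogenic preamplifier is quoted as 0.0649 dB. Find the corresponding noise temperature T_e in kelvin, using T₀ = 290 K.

4.37 K

F = 10^(0.0649/10) = 1.01506
T_e = (F − 1)·T₀ = (1.01506 − 1) × 290 = 4.37 K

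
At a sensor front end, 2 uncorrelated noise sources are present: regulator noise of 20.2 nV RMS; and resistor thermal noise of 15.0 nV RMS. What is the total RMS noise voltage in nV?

Uncorrelated sources add in power (mean-square): V_tot = √(ΣV_i²)
V_tot = √[(2.02×10⁻⁸)² + (1.50×10⁻⁸)²] = 2.52×10⁻⁸ V = 25.2 nV

25.2 nV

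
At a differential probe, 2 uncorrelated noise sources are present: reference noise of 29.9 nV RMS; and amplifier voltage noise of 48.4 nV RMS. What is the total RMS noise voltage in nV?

56.9 nV

Uncorrelated sources add in power (mean-square): V_tot = √(ΣV_i²)
V_tot = √[(2.99×10⁻⁸)² + (4.84×10⁻⁸)²] = 5.69×10⁻⁸ V = 56.9 nV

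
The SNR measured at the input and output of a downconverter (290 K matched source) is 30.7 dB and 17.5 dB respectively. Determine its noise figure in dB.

NF (dB) = SNR_in(dB) − SNR_out(dB) when the source is at T₀
NF = 30.7 − 17.5 = 13.2 dB

13.2 dB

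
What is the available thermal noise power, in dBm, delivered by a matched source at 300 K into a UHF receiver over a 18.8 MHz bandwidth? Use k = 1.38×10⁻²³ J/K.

−101.1 dBm

P_n = kTB = 1.38×10⁻²³ × 300 × 1.88×10⁷ = 7.78×10⁻¹⁴ W
In dBm: 10 log₁₀(7.78×10⁻¹⁴ / 10⁻³) = −101.1 dBm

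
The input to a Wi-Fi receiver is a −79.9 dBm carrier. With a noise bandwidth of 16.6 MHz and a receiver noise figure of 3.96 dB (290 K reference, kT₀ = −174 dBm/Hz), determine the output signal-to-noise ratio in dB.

Noise floor: N = −174 + 10 log₁₀(B) + NF
10 log₁₀(1.66×10⁷) = 72.2 dB
N = −174 + 72.2 + 3.96 = −97.84 dBm
SNR = P_sig − N = −79.9 − (−97.84) = 17.94 dB → 17.9 dB

17.9 dB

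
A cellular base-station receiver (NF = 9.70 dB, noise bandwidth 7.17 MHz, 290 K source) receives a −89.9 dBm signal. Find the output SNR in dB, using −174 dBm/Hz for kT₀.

Noise floor: N = −174 + 10 log₁₀(B) + NF
10 log₁₀(7.17×10⁶) = 68.56 dB
N = −174 + 68.56 + 9.70 = −95.74 dBm
SNR = P_sig − N = −89.9 − (−95.74) = 5.84 dB → 5.8 dB

5.8 dB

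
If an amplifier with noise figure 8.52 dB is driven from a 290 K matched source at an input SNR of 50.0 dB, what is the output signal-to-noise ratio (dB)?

41.48 dB

By definition F = SNR_in/SNR_out, so in dB: SNR_out = SNR_in − NF
SNR_out = 50.0 − 8.52 = 41.48 dB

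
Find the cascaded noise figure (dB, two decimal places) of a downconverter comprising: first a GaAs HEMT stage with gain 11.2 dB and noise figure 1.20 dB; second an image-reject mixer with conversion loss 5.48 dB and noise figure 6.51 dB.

1.99 dB

Convert to linear (a loss of L dB is a gain of −L dB): F_i = 10^(NF_i/10), G_i = 10^(G_i,dB/10)
  Stage 1: F_1 = 10^(1.20/10) = 1.318, G_1 = 10^(11.2/10) = 13.18
  Stage 2: F_2 = 10^(6.51/10) = 4.477, G_2 = 10^(−5.48/10) = 0.2831
Friis cascade:
  F = 1.318 + (4.477 − 1)/13.18 = 1.582
NF = 10 log₁₀(1.582) = 1.99 dB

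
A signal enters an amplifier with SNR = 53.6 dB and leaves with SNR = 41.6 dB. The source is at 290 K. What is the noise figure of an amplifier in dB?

NF (dB) = SNR_in(dB) − SNR_out(dB) when the source is at T₀
NF = 53.6 − 41.6 = 12.0 dB

12.0 dB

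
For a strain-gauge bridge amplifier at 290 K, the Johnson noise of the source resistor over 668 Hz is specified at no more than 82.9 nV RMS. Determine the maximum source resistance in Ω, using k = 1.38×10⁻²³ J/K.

Johnson–Nyquist: V_n = √(4kTRB) ⇒ R = V_n² / (4kTB)
4kTB = 4 × 1.38×10⁻²³ × 290 × 6.68×10² = 1.07×10⁻¹⁷
R = (8.29×10⁻⁸)² / 1.07×10⁻¹⁷ = 6.43×10² Ω = 643 Ω

643 Ω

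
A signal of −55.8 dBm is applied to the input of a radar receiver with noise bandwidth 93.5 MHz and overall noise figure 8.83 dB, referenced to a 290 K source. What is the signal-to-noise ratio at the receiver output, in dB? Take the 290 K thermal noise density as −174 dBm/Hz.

29.7 dB

Noise floor: N = −174 + 10 log₁₀(B) + NF
10 log₁₀(9.35×10⁷) = 79.71 dB
N = −174 + 79.71 + 8.83 = −85.46 dBm
SNR = P_sig − N = −55.8 − (−85.46) = 29.66 dB → 29.7 dB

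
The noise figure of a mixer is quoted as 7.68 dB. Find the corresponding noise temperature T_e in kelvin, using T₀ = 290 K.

F = 10^(7.68/10) = 5.86138
T_e = (F − 1)·T₀ = (5.86138 − 1) × 290 = 1410 K

1410 K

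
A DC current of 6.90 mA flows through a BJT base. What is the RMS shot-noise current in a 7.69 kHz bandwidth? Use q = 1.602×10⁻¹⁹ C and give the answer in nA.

I_n = √(2qI·B)
2qI·B = 2 × 1.602×10⁻¹⁹ × 6.90×10⁻³ × 7.69×10³ = 1.70×10⁻¹⁷ A²
I_n = √(1.70×10⁻¹⁷) = 4.12×10⁻⁹ A = 4.12 nA

4.12 nA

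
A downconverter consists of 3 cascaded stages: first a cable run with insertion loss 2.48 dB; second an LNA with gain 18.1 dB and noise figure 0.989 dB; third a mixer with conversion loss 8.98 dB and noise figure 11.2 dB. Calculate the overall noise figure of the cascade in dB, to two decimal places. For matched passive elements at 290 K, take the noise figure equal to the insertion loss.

4.08 dB

Convert to linear (a loss of L dB is a gain of −L dB): F_i = 10^(NF_i/10), G_i = 10^(G_i,dB/10)
  Stage 1: F_1 = 10^(2.48/10) = 1.770, G_1 = 10^(−2.48/10) = 0.5649
  Stage 2: F_2 = 10^(0.989/10) = 1.256, G_2 = 10^(18.1/10) = 64.57
  Stage 3: F_3 = 10^(11.2/10) = 13.18, G_3 = 10^(−8.98/10) = 0.1265
Friis cascade:
  F = 1.770 + (1.256 − 1)/0.5649 + (13.18 − 1)/36.48 = 2.557
NF = 10 log₁₀(2.557) = 4.08 dB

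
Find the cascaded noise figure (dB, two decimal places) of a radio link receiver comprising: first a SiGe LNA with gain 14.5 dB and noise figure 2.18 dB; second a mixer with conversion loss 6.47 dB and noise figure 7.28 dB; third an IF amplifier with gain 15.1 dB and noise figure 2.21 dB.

Convert to linear (a loss of L dB is a gain of −L dB): F_i = 10^(NF_i/10), G_i = 10^(G_i,dB/10)
  Stage 1: F_1 = 10^(2.18/10) = 1.652, G_1 = 10^(14.5/10) = 28.18
  Stage 2: F_2 = 10^(7.28/10) = 5.346, G_2 = 10^(−6.47/10) = 0.2254
  Stage 3: F_3 = 10^(2.21/10) = 1.663, G_3 = 10^(15.1/10) = 32.36
Friis cascade:
  F = 1.652 + (5.346 − 1)/28.18 + (1.663 − 1)/6.353 = 1.911
NF = 10 log₁₀(1.911) = 2.81 dB

2.81 dB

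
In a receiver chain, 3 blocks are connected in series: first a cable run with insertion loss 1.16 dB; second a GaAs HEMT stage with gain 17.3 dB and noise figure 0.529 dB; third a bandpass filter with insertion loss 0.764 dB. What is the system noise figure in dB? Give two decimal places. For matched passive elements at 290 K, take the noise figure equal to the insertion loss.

1.70 dB

Convert to linear (a loss of L dB is a gain of −L dB): F_i = 10^(NF_i/10), G_i = 10^(G_i,dB/10)
  Stage 1: F_1 = 10^(1.16/10) = 1.306, G_1 = 10^(−1.16/10) = 0.7656
  Stage 2: F_2 = 10^(0.529/10) = 1.130, G_2 = 10^(17.3/10) = 53.70
  Stage 3: F_3 = 10^(0.764/10) = 1.192, G_3 = 10^(−0.764/10) = 0.8387
Friis cascade:
  F = 1.306 + (1.130 − 1)/0.7656 + (1.192 − 1)/41.11 = 1.480
NF = 10 log₁₀(1.480) = 1.70 dB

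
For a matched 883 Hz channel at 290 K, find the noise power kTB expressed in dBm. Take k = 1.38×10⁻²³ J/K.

P_n = kTB = 1.38×10⁻²³ × 290 × 8.83×10² = 3.53×10⁻¹⁸ W
In dBm: 10 log₁₀(3.53×10⁻¹⁸ / 10⁻³) = −144.5 dBm

−144.5 dBm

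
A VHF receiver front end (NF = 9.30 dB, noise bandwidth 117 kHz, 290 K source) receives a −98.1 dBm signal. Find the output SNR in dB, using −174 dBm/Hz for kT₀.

15.9 dB

Noise floor: N = −174 + 10 log₁₀(B) + NF
10 log₁₀(1.17×10⁵) = 50.68 dB
N = −174 + 50.68 + 9.30 = −114.02 dBm
SNR = P_sig − N = −98.1 − (−114.02) = 15.92 dB → 15.9 dB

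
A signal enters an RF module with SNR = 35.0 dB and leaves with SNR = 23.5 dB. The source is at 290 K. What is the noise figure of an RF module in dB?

NF (dB) = SNR_in(dB) − SNR_out(dB) when the source is at T₀
NF = 35.0 − 23.5 = 11.5 dB

11.5 dB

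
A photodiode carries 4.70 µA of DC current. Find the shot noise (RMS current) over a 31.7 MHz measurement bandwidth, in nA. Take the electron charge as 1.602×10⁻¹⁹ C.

I_n = √(2qI·B)
2qI·B = 2 × 1.602×10⁻¹⁹ × 4.70×10⁻⁶ × 3.17×10⁷ = 4.77×10⁻¹⁷ A²
I_n = √(4.77×10⁻¹⁷) = 6.91×10⁻⁹ A = 6.91 nA

6.91 nA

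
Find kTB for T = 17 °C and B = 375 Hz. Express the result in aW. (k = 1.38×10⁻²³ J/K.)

T = 17 °C + 273.15 = 290.15 K
P_n = kTB = 1.38×10⁻²³ × 290.15 × 3.75×10² = 1.50×10⁻¹⁸ W = 1.50 aW

1.50 aW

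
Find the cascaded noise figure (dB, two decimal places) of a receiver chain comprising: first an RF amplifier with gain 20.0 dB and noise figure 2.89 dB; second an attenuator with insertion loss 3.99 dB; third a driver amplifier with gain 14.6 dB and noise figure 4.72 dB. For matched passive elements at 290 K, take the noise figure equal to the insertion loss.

Convert to linear (a loss of L dB is a gain of −L dB): F_i = 10^(NF_i/10), G_i = 10^(G_i,dB/10)
  Stage 1: F_1 = 10^(2.89/10) = 1.945, G_1 = 10^(20.0/10) = 100.0
  Stage 2: F_2 = 10^(3.99/10) = 2.506, G_2 = 10^(−3.99/10) = 0.3990
  Stage 3: F_3 = 10^(4.72/10) = 2.965, G_3 = 10^(14.6/10) = 28.84
Friis cascade:
  F = 1.945 + (2.506 − 1)/100.0 + (2.965 − 1)/39.90 = 2.010
NF = 10 log₁₀(2.010) = 3.03 dB

3.03 dB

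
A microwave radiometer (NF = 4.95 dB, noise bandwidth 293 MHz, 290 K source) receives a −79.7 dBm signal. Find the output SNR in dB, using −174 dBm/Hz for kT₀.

Noise floor: N = −174 + 10 log₁₀(B) + NF
10 log₁₀(2.93×10⁸) = 84.67 dB
N = −174 + 84.67 + 4.95 = −84.38 dBm
SNR = P_sig − N = −79.7 − (−84.38) = 4.68 dB → 4.7 dB

4.7 dB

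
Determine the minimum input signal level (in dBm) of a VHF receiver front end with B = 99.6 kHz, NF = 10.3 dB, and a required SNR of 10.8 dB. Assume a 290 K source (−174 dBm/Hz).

−102.9 dBm

Sensitivity = −174 + 10 log₁₀(B) + NF + SNR_min
= −174 + 49.98 + 10.3 + 10.8
= −102.92 dBm → −102.9 dBm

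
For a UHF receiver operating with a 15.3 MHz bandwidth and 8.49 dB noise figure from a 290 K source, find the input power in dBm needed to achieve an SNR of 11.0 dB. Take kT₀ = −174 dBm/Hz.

−82.7 dBm

Sensitivity = −174 + 10 log₁₀(B) + NF + SNR_min
= −174 + 71.85 + 8.49 + 11.0
= −82.66 dBm → −82.7 dBm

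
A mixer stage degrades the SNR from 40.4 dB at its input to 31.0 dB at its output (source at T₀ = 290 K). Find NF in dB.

NF (dB) = SNR_in(dB) − SNR_out(dB) when the source is at T₀
NF = 40.4 − 31.0 = 9.4 dB

9.4 dB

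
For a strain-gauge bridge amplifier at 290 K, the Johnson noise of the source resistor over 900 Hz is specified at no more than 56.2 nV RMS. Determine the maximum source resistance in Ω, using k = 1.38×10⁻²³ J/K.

Johnson–Nyquist: V_n = √(4kTRB) ⇒ R = V_n² / (4kTB)
4kTB = 4 × 1.38×10⁻²³ × 290 × 9.00×10² = 1.44×10⁻¹⁷
R = (5.62×10⁻⁸)² / 1.44×10⁻¹⁷ = 2.19×10² Ω = 219 Ω

219 Ω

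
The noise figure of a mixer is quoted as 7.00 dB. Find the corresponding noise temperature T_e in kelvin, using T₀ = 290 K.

1163 K

F = 10^(7.00/10) = 5.01187
T_e = (F − 1)·T₀ = (5.01187 − 1) × 290 = 1163 K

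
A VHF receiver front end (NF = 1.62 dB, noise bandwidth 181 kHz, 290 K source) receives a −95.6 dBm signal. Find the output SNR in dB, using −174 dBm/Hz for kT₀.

24.2 dB

Noise floor: N = −174 + 10 log₁₀(B) + NF
10 log₁₀(1.81×10⁵) = 52.58 dB
N = −174 + 52.58 + 1.62 = −119.80 dBm
SNR = P_sig − N = −95.6 − (−119.80) = 24.20 dB → 24.2 dB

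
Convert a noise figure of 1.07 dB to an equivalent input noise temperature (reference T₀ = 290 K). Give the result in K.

F = 10^(1.07/10) = 1.27938
T_e = (F − 1)·T₀ = (1.27938 − 1) × 290 = 81.0 K

81.0 K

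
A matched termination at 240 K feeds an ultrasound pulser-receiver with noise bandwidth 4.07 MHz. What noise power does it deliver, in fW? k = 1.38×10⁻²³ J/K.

13.5 fW

P_n = kTB = 1.38×10⁻²³ × 240 × 4.07×10⁶ = 1.35×10⁻¹⁴ W = 13.5 fW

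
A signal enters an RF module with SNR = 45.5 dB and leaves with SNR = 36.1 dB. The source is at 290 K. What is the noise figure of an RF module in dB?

9.4 dB

NF (dB) = SNR_in(dB) − SNR_out(dB) when the source is at T₀
NF = 45.5 − 36.1 = 9.4 dB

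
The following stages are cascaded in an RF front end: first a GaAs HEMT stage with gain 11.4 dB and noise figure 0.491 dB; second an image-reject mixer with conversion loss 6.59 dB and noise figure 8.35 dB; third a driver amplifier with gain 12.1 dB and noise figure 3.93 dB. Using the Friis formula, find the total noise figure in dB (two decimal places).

3.07 dB

Convert to linear (a loss of L dB is a gain of −L dB): F_i = 10^(NF_i/10), G_i = 10^(G_i,dB/10)
  Stage 1: F_1 = 10^(0.491/10) = 1.120, G_1 = 10^(11.4/10) = 13.80
  Stage 2: F_2 = 10^(8.35/10) = 6.839, G_2 = 10^(−6.59/10) = 0.2193
  Stage 3: F_3 = 10^(3.93/10) = 2.472, G_3 = 10^(12.1/10) = 16.22
Friis cascade:
  F = 1.120 + (6.839 − 1)/13.80 + (2.472 − 1)/3.027 = 2.029
NF = 10 log₁₀(2.029) = 3.07 dB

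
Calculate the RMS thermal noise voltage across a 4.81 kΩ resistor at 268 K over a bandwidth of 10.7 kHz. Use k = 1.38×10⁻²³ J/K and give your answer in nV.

873 nV

V_n = √(4kTRB)
4kTRB = 4 × 1.38×10⁻²³ × 268 × 4.81×10³ × 1.07×10⁴ = 7.61×10⁻¹³ V²
V_n = √(7.61×10⁻¹³) = 8.73×10⁻⁷ V = 873 nV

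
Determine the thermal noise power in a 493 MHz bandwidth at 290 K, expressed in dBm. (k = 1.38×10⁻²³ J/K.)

P_n = kTB = 1.38×10⁻²³ × 290 × 4.93×10⁸ = 1.97×10⁻¹² W
In dBm: 10 log₁₀(1.97×10⁻¹² / 10⁻³) = −87.0 dBm

−87.0 dBm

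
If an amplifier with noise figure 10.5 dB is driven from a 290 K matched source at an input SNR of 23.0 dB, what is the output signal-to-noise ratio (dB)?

12.5 dB

By definition F = SNR_in/SNR_out, so in dB: SNR_out = SNR_in − NF
SNR_out = 23.0 − 10.5 = 12.5 dB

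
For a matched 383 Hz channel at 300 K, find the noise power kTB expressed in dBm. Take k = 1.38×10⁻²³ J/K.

−148.0 dBm

P_n = kTB = 1.38×10⁻²³ × 300 × 3.83×10² = 1.59×10⁻¹⁸ W
In dBm: 10 log₁₀(1.59×10⁻¹⁸ / 10⁻³) = −148.0 dBm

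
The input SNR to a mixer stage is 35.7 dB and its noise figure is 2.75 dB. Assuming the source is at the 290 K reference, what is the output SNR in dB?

32.95 dB

By definition F = SNR_in/SNR_out, so in dB: SNR_out = SNR_in − NF
SNR_out = 35.7 − 2.75 = 32.95 dB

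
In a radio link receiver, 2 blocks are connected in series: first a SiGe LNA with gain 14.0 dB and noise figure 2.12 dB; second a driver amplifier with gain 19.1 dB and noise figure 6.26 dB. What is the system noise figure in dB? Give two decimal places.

Convert to linear (a loss of L dB is a gain of −L dB): F_i = 10^(NF_i/10), G_i = 10^(G_i,dB/10)
  Stage 1: F_1 = 10^(2.12/10) = 1.629, G_1 = 10^(14.0/10) = 25.12
  Stage 2: F_2 = 10^(6.26/10) = 4.227, G_2 = 10^(19.1/10) = 81.28
Friis cascade:
  F = 1.629 + (4.227 − 1)/25.12 = 1.758
NF = 10 log₁₀(1.758) = 2.45 dB

2.45 dB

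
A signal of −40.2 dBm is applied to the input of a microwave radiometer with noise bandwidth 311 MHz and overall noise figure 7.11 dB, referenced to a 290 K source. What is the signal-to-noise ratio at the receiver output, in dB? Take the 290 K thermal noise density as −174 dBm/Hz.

41.8 dB

Noise floor: N = −174 + 10 log₁₀(B) + NF
10 log₁₀(3.11×10⁸) = 84.93 dB
N = −174 + 84.93 + 7.11 = −81.96 dBm
SNR = P_sig − N = −40.2 − (−81.96) = 41.76 dB → 41.8 dB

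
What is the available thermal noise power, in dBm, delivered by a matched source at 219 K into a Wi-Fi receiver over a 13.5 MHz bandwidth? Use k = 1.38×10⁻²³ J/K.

P_n = kTB = 1.38×10⁻²³ × 219 × 1.35×10⁷ = 4.08×10⁻¹⁴ W
In dBm: 10 log₁₀(4.08×10⁻¹⁴ / 10⁻³) = −103.9 dBm

−103.9 dBm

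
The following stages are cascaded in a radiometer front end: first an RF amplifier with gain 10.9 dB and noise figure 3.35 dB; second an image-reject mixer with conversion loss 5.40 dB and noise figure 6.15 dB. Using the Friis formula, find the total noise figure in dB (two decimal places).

Convert to linear (a loss of L dB is a gain of −L dB): F_i = 10^(NF_i/10), G_i = 10^(G_i,dB/10)
  Stage 1: F_1 = 10^(3.35/10) = 2.163, G_1 = 10^(10.9/10) = 12.30
  Stage 2: F_2 = 10^(6.15/10) = 4.121, G_2 = 10^(−5.40/10) = 0.2884
Friis cascade:
  F = 2.163 + (4.121 − 1)/12.30 = 2.416
NF = 10 log₁₀(2.416) = 3.83 dB

3.83 dB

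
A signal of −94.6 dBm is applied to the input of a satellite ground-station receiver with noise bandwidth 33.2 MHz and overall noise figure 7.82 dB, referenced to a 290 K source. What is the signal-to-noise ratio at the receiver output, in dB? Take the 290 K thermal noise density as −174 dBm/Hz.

−3.6 dB

Noise floor: N = −174 + 10 log₁₀(B) + NF
10 log₁₀(3.32×10⁷) = 75.21 dB
N = −174 + 75.21 + 7.82 = −90.97 dBm
SNR = P_sig − N = −94.6 − (−90.97) = −3.63 dB → −3.6 dB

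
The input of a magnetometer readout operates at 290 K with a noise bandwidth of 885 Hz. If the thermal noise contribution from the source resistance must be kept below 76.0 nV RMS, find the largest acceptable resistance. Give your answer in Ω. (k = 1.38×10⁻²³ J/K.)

Johnson–Nyquist: V_n = √(4kTRB) ⇒ R = V_n² / (4kTB)
4kTB = 4 × 1.38×10⁻²³ × 290 × 8.85×10² = 1.42×10⁻¹⁷
R = (7.60×10⁻⁸)² / 1.42×10⁻¹⁷ = 4.08×10² Ω = 408 Ω

408 Ω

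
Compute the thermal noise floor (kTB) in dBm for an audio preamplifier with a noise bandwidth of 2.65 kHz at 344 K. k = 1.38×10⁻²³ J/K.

−139.0 dBm

P_n = kTB = 1.38×10⁻²³ × 344 × 2.65×10³ = 1.26×10⁻¹⁷ W
In dBm: 10 log₁₀(1.26×10⁻¹⁷ / 10⁻³) = −139.0 dBm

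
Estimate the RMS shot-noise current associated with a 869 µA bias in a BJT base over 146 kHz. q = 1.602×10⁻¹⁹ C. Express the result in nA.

6.38 nA

I_n = √(2qI·B)
2qI·B = 2 × 1.602×10⁻¹⁹ × 8.69×10⁻⁴ × 1.46×10⁵ = 4.07×10⁻¹⁷ A²
I_n = √(4.07×10⁻¹⁷) = 6.38×10⁻⁹ A = 6.38 nA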